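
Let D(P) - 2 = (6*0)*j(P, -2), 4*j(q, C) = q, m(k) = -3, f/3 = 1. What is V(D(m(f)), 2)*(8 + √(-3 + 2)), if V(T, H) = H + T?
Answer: 32 + 4*I ≈ 32.0 + 4.0*I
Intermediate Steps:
f = 3 (f = 3*1 = 3)
j(q, C) = q/4
D(P) = 2 (D(P) = 2 + (6*0)*(P/4) = 2 + 0*(P/4) = 2 + 0 = 2)
V(D(m(f)), 2)*(8 + √(-3 + 2)) = (2 + 2)*(8 + √(-3 + 2)) = 4*(8 + √(-1)) = 4*(8 + I) = 32 + 4*I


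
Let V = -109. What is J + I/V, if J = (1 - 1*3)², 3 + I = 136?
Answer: 303/109 ≈ 2.7798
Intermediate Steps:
I = 133 (I = -3 + 136 = 133)
J = 4 (J = (1 - 3)² = (-2)² = 4)
J + I/V = 4 + 133/(-109) = 4 + 133*(-1/109) = 4 - 133/109 = 303/109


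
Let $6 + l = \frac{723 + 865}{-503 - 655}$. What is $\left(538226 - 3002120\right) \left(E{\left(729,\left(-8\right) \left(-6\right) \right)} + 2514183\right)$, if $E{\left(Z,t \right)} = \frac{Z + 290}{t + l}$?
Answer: $- \frac{72862557815938671}{11762} \approx -6.1947 \cdot 10^{12}$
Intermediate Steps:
$l = - \frac{4268}{579}$ ($l = -6 + \frac{723 + 865}{-503 - 655} = -6 + \frac{1588}{-1158} = -6 + 1588 \left(- \frac{1}{1158}\right) = -6 - \frac{794}{579} = - \frac{4268}{579} \approx -7.3713$)
$E{\left(Z,t \right)} = \frac{290 + Z}{- \frac{4268}{579} + t}$ ($E{\left(Z,t \right)} = \frac{Z + 290}{t - \frac{4268}{579}} = \frac{290 + Z}{- \frac{4268}{579} + t}$)
$\left(538226 - 3002120\right) \left(E{\left(729,\left(-8\right) \left(-6\right) \right)} + 2514183\right) = \left(538226 - 3002120\right) \left(\frac{579 \left(290 + 729\right)}{-4268 + 579 \left(\left(-8\right) \left(-6\right)\right)} + 2514183\right) = - 2463894 \left(579 \frac{1}{-4268 + 579 \cdot 48} \cdot 1019 + 2514183\right) = - 2463894 \left(579 \frac{1}{-4268 + 27792} \cdot 1019 + 2514183\right) = - 2463894 \left(579 \cdot \frac{1}{23524} \cdot 1019 + 2514183\right) = - 2463894 \left(\frac{590001}{23524} + 2514183\right) = \left(-2463894\right) \frac{59144230893}{23524} = - \frac{72862557815938671}{11762}$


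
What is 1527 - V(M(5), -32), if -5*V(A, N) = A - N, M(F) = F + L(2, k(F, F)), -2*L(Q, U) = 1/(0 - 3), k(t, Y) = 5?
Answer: 46033/30 ≈ 1534.4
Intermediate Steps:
L(Q, U) = ⅙ (L(Q, U) = -1/(2*(0 - 3)) = -½/(-3) = -½*(-⅓) = ⅙)
M(F) = ⅙ + F (M(F) = F + ⅙ = ⅙ + F)
V(A, N) = -A/5 + N/5 (V(A, N) = -(A - N)/5 = -A/5 + N/5)
1527 - V(M(5), -32) = 1527 - (-(⅙ + 5)/5 + (⅕)*(-32)) = 1527 - (-⅕*31/6 - 32/5) = 1527 - (-31/30 - 32/5) = 1527 - 1*(-223/30) = 1527 + 223/30 = 46033/30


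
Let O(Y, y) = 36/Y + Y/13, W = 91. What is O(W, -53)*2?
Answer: 1346/91 ≈ 14.791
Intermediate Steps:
O(Y, y) = 36/Y + Y/13 (O(Y, y) = 36/Y + Y*(1/13) = 36/Y + Y/13)
O(W, -53)*2 = (36/91 + (1/13)*91)*2 = (36*(1/91) + 7)*2 = (36/91 + 7)*2 = (673/91)*2 = 1346/91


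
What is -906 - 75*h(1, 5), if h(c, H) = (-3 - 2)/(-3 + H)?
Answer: -1437/2 ≈ -718.50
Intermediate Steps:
h(c, H) = -5/(-3 + H)
-906 - 75*h(1, 5) = -906 - 75*(-5/(-3 + 5)) = -906 - 75*(-5/2) = -906 - 75*(-5*½) = -906 - 75*(-5)/2 = -906 - 1*(-375/2) = -906 + 375/2 = -1437/2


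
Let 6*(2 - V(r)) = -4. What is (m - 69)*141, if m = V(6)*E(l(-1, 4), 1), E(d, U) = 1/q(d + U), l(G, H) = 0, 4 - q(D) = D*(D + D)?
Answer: -9541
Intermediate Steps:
q(D) = 4 - 2*D² (q(D) = 4 - D*(D + D) = 4 - D*2*D = 4 - 2*D²)
V(r) = 8/3 (V(r) = 2 - ⅙*(-4) = 2 + ⅔ = 8/3)
E(d, U) = 1/(4 - 2*(U + d)²) (E(d, U) = 1/(4 - 2*(d + U)²) = 1/(4 - 2*(U + d)²))
m = 4/3 (m = 8*(-1/(-4 + 2*(1 + 0)²))/3 = 8*(-1/(-4 + 2*1²))/3 = 8*(-1/(-4 + 2*1))/3 = 8*(-1/(-4 + 2))/3 = 8*(-1/(-2))/3 = 8*(-1*(-½))/3 = (8/3)*(½) = 4/3 ≈ 1.3333)
(m - 69)*141 = (4/3 - 69)*141 = -203/3*141 = -9541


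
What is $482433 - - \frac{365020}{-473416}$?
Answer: $\frac{57097784027}{118354} \approx 4.8243 \cdot 10^{5}$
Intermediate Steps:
$482433 - - \frac{365020}{-473416} = 482433 - \left(-365020\right) \left(- \frac{1}{473416}\right) = 482433 - \frac{91255}{118354} = \frac{57097784027}{118354}$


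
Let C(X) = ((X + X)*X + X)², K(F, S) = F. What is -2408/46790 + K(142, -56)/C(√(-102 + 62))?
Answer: (-433535*I - 38528*√10)/(93580*(8*√10 + 159*I)) ≈ -0.029688 + 0.0034647*I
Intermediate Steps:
C(X) = (X + 2*X²)² (C(X) = ((2*X)*X + X)² = (2*X² + X)² = (X + 2*X²)²)
-2408/46790 + K(142, -56)/C(√(-102 + 62)) = -2408/46790 + 142/(((√(-102 + 62))²*(1 + 2*√(-102 + 62))²)) = -2408*1/46790 + 142/(((√(-40))²*(1 + 2*√(-40))²)) = -1204/23395 + 142/(((2*I*√10)²*(1 + 2*(2*I*√10))²)) = -1204/23395 + 142/((-40*(1 + 4*I*√10)²)) = -1204/23395 + 142*(-1/(40*(1 + 4*I*√10)²)) = -1204/23395 - 71/(20*(1 + 4*I*√10)²)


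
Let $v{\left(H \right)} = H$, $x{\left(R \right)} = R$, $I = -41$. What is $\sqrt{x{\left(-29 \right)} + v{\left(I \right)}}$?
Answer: $i \sqrt{70} \approx 8.3666 i$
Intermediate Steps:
$\sqrt{x{\left(-29 \right)} + v{\left(I \right)}} = \sqrt{-29 - 41} = \sqrt{-70} = i \sqrt{70}$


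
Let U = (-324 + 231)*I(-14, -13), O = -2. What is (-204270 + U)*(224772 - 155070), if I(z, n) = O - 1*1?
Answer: -14218580682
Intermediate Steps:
I(z, n) = -3 (I(z, n) = -2 - 1*1 = -2 - 1 = -3)
U = 279 (U = (-324 + 231)*(-3) = -93*(-3) = 279)
(-204270 + U)*(224772 - 155070) = (-204270 + 279)*(224772 - 155070) = -203991*69702 = -14218580682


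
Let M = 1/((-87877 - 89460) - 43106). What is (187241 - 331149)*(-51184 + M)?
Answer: 1623736199656804/220443 ≈ 7.3658e+9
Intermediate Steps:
M = -1/220443 (M = 1/(-177337 - 43106) = 1/(-220443) = -1/220443 ≈ -4.5363e-6)
(187241 - 331149)*(-51184 + M) = (187241 - 331149)*(-51184 - 1/220443) = -143908*(-11283154513/220443) = 1623736199656804/220443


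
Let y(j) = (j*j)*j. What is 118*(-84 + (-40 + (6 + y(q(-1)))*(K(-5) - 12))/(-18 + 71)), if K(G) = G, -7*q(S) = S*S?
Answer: -185935550/18179 ≈ -10228.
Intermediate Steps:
q(S) = -S²/7 (q(S) = -S*S/7 = -S²/7)
y(j) = j³ (y(j) = j²*j = j³)
118*(-84 + (-40 + (6 + y(q(-1)))*(K(-5) - 12))/(-18 + 71)) = 118*(-84 + (-40 + (6 + (-⅐*(-1)²)³)*(-5 - 12))/(-18 + 71)) = 118*(-84 + (-40 + (6 + (-⅐*1)³)*(-17))/53) = 118*(-84 + (-40 + (6 + (-⅐)³)*(-17))*(1/53)) = 118*(-84 + (-40 + (6 - 1/343)*(-17))*(1/53)) = 118*(-84 + (-40 + (2057/343)*(-17))*(1/53)) = 118*(-84 + (-40 - 34969/343)*(1/53)) = 118*(-84 - 48689/343*1/53) = 118*(-84 - 48689/18179) = 118*(-1575725/18179) = -185935550/18179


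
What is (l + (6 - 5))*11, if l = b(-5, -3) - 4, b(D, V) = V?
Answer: -66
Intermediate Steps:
l = -7 (l = -3 - 4 = -7)
(l + (6 - 5))*11 = (-7 + (6 - 5))*11 = (-7 + 1)*11 = -6*11 = -66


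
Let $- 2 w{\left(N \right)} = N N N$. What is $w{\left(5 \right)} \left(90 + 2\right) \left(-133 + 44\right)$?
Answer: $511750$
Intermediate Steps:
$w{\left(N \right)} = - \frac{N^{3}}{2}$ ($w{\left(N \right)} = - \frac{N N N}{2} = - \frac{N^{2} N}{2} = - \frac{N^{3}}{2}$)
$w{\left(5 \right)} \left(90 + 2\right) \left(-133 + 44\right) = - \frac{5^{3}}{2} \left(90 + 2\right) \left(-133 + 44\right) = \left(- \frac{1}{2}\right) 125 \cdot 92 \left(-89\right) = \left(- \frac{125}{2}\right) \left(-8188\right) = 511750$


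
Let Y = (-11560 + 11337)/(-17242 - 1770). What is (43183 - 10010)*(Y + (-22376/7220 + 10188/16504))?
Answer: -118389595169793/1444801420 ≈ -81942.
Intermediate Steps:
Y = 223/19012 (Y = -223/(-19012) = -223*(-1/19012) = 223/19012 ≈ 0.011729)
(43183 - 10010)*(Y + (-22376/7220 + 10188/16504)) = (43183 - 10010)*(223/19012 + (-22376/7220 + 10188/16504)) = 33173*(223/19012 + (-22376*1/7220 + 10188*(1/16504))) = 33173*(223/19012 + (-5594/1805 + 2547/4126)) = 33173*(223/19012 - 18483509/7447430) = 33173*(-174873848109/70795269580) = -118389595169793/1444801420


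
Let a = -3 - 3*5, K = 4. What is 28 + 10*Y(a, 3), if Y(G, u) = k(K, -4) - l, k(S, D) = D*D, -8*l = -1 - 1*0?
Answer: 747/4 ≈ 186.75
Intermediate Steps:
l = 1/8 (l = -(-1 - 1*0)/8 = -(-1 + 0)/8 = -1/8*(-1) = 1/8 ≈ 0.12500)
k(S, D) = D**2
a = -18 (a = -3 - 15 = -18)
Y(G, u) = 127/8 (Y(G, u) = (-4)**2 - 1*1/8 = 16 - 1/8 = 127/8)
28 + 10*Y(a, 3) = 28 + 10*(127/8) = 28 + 635/4 = 747/4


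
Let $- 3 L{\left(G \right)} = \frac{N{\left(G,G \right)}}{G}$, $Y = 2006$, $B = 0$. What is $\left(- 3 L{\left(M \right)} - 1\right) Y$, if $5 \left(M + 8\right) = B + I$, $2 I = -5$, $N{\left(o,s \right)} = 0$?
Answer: $-2006$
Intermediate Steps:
$I = - \frac{5}{2}$ ($I = \frac{1}{2} \left(-5\right) = - \frac{5}{2} \approx -2.5$)
$M = - \frac{17}{2}$ ($M = -8 + \frac{0 - \frac{5}{2}}{5} = -8 + \frac{1}{5} \left(- \frac{5}{2}\right) = -8 - \frac{1}{2} = - \frac{17}{2} \approx -8.5$)
$L{\left(G \right)} = 0$ ($L{\left(G \right)} = - \frac{0 \frac{1}{G}}{3} = \left(- \frac{1}{3}\right) 0 = 0$)
$\left(- 3 L{\left(M \right)} - 1\right) Y = \left(\left(-3\right) 0 - 1\right) 2006 = \left(0 - 1\right) 2006 = \left(-1\right) 2006 = -2006$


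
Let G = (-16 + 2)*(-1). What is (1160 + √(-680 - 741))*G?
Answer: 16240 + 98*I*√29 ≈ 16240.0 + 527.75*I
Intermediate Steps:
G = 14 (G = -14*(-1) = 14)
(1160 + √(-680 - 741))*G = (1160 + √(-680 - 741))*14 = (1160 + √(-1421))*14 = (1160 + 7*I*√29)*14 = 16240 + 98*I*√29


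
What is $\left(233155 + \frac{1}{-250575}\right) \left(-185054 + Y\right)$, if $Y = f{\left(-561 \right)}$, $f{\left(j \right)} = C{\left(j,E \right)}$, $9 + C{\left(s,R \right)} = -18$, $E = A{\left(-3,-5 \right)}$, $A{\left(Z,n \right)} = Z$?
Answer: $- \frac{831765604683388}{19275} \approx -4.3153 \cdot 10^{10}$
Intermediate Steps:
$E = -3$
$C{\left(s,R \right)} = -27$ ($C{\left(s,R \right)} = -9 - 18 = -27$)
$f{\left(j \right)} = -27$
$Y = -27$
$\left(233155 + \frac{1}{-250575}\right) \left(-185054 + Y\right) = \left(233155 + \frac{1}{-250575}\right) \left(-185054 - 27\right) = \left(233155 - \frac{1}{250575}\right) \left(-185081\right) = \frac{58422814124}{250575} \left(-185081\right) = - \frac{831765604683388}{19275}$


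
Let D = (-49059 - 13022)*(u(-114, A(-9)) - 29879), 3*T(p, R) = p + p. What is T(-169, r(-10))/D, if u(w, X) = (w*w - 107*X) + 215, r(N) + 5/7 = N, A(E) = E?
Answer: -338/2924946315 ≈ -1.1556e-7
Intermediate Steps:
r(N) = -5/7 + N
u(w, X) = 215 + w² - 107*X (u(w, X) = (w² - 107*X) + 215 = 215 + w² - 107*X)
T(p, R) = 2*p/3 (T(p, R) = (p + p)/3 = (2*p)/3 = 2*p/3)
D = 974982105 (D = (-49059 - 13022)*((215 + (-114)² - 107*(-9)) - 29879) = -62081*((215 + 12996 + 963) - 29879) = -62081*(14174 - 29879) = -62081*(-15705) = 974982105)
T(-169, r(-10))/D = ((⅔)*(-169))/974982105 = -338/3*1/974982105 = -338/2924946315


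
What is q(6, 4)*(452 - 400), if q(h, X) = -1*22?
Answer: -1144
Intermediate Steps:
q(h, X) = -22
q(6, 4)*(452 - 400) = -22*(452 - 400) = -22*52 = -1144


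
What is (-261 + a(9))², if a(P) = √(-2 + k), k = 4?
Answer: (261 - √2)² ≈ 67385.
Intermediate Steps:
a(P) = √2 (a(P) = √(-2 + 4) = √2)
(-261 + a(9))² = (-261 + √2)²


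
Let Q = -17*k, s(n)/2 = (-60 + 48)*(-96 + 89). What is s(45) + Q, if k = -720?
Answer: 12408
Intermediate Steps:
s(n) = 168 (s(n) = 2*((-60 + 48)*(-96 + 89)) = 2*(-12*(-7)) = 2*84 = 168)
Q = 12240 (Q = -17*(-720) = 12240)
s(45) + Q = 168 + 12240 = 12408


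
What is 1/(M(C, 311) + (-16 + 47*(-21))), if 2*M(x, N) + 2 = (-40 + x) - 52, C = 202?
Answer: -1/949 ≈ -0.0010537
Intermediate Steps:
M(x, N) = -47 + x/2 (M(x, N) = -1 + ((-40 + x) - 52)/2 = -1 + (-92 + x)/2 = -1 + (-46 + x/2) = -47 + x/2)
1/(M(C, 311) + (-16 + 47*(-21))) = 1/((-47 + (1/2)*202) + (-16 + 47*(-21))) = 1/((-47 + 101) + (-16 - 987)) = 1/(54 - 1003) = 1/(-949) = -1/949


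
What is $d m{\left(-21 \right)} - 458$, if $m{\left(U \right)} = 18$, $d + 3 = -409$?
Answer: $-7874$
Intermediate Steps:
$d = -412$ ($d = -3 - 409 = -412$)
$d m{\left(-21 \right)} - 458 = \left(-412\right) 18 - 458 = -7416 - 458 = -7874$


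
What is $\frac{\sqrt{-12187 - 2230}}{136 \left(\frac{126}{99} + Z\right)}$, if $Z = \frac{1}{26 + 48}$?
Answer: $\frac{407 i \sqrt{14417}}{71196} \approx 0.6864 i$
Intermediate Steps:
$Z = \frac{1}{74} \approx 0.013514$
$\frac{\sqrt{-12187 - 2230}}{136 \left(\frac{126}{99} + Z\right)} = \frac{\sqrt{-12187 - 2230}}{136 \left(\frac{126}{99} + \frac{1}{74}\right)} = \frac{\sqrt{-14417}}{136 \left(126 \cdot \frac{1}{99} + \frac{1}{74}\right)} = \frac{i \sqrt{14417}}{136 \left(\frac{14}{11} + \frac{1}{74}\right)} = \frac{i \sqrt{14417}}{136 \cdot \frac{1047}{814}} = \frac{i \sqrt{14417}}{\frac{71196}{407}} = i \sqrt{14417} \cdot \frac{407}{71196} = \frac{407 i \sqrt{14417}}{71196}$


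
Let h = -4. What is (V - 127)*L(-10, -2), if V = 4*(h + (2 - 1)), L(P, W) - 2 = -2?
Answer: 0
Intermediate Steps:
L(P, W) = 0 (L(P, W) = 2 - 2 = 0)
V = -12 (V = 4*(-4 + (2 - 1)) = 4*(-4 + 1) = 4*(-3) = -12)
(V - 127)*L(-10, -2) = (-12 - 127)*0 = -139*0 = 0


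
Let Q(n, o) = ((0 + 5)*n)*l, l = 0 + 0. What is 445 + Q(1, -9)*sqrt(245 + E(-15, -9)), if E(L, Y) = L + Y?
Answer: 445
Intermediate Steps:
l = 0
Q(n, o) = 0 (Q(n, o) = ((0 + 5)*n)*0 = (5*n)*0 = 0)
445 + Q(1, -9)*sqrt(245 + E(-15, -9)) = 445 + 0*sqrt(245 + (-15 - 9)) = 445 + 0*sqrt(245 - 24) = 445 + 0*sqrt(221) = 445 + 0 = 445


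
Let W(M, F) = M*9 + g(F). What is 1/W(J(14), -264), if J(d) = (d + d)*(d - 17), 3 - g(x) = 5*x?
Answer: 1/567 ≈ 0.0017637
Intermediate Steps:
g(x) = 3 - 5*x
J(d) = 2*d*(-17 + d) (J(d) = (2*d)*(-17 + d) = 2*d*(-17 + d))
W(M, F) = 3 - 5*F + 9*M (W(M, F) = M*9 + (3 - 5*F) = 9*M + (3 - 5*F) = 3 - 5*F + 9*M)
1/W(J(14), -264) = 1/(3 - 5*(-264) + 9*(2*14*(-17 + 14))) = 1/(3 + 1320 + 9*(2*14*(-3))) = 1/(3 + 1320 + 9*(-84)) = 1/(3 + 1320 - 756) = 1/567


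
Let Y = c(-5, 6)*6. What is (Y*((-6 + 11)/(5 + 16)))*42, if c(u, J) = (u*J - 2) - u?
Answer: -1620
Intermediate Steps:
c(u, J) = -2 - u + J*u (c(u, J) = (J*u - 2) - u = (-2 + J*u) - u = -2 - u + J*u)
Y = -162 (Y = (-2 - 1*(-5) + 6*(-5))*6 = (-2 + 5 - 30)*6 = -27*6 = -162)
(Y*((-6 + 11)/(5 + 16)))*42 = -162*(-6 + 11)/(5 + 16)*42 = -810/21*42 = -162*5/21*42 = -270/7*42 = -1620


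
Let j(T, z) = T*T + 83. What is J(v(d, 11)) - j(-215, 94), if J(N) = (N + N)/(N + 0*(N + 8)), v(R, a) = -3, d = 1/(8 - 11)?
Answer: -46306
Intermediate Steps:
j(T, z) = 83 + T**2 (j(T, z) = T**2 + 83 = 83 + T**2)
d = -1/3 (d = 1/(-3) = -1/3 ≈ -0.33333)
J(N) = 2 (J(N) = (2*N)/(N + 0*(8 + N)) = (2*N)/(N + 0) = (2*N)/N = 2)
J(v(d, 11)) - j(-215, 94) = 2 - (83 + (-215)**2) = 2 - (83 + 46225) = 2 - 1*46308 = 2 - 46308 = -46306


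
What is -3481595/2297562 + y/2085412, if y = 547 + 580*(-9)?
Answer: -3635648249683/2395681682772 ≈ -1.5176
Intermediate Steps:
y = -4673 (y = 547 - 5220 = -4673)
-3481595/2297562 + y/2085412 = -3481595/2297562 - 4673/2085412 = -3635648249683/2395681682772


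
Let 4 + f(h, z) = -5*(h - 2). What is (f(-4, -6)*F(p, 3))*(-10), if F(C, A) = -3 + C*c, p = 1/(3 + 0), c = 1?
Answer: 2080/3 ≈ 693.33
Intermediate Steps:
f(h, z) = 6 - 5*h (f(h, z) = -4 - 5*(h - 2) = -4 - 5*(-2 + h) = -4 + (10 - 5*h) = 6 - 5*h)
p = ⅓ (p = 1/3 = ⅓ ≈ 0.33333)
F(C, A) = -3 + C (F(C, A) = -3 + C*1 = -3 + C)
(f(-4, -6)*F(p, 3))*(-10) = ((6 - 5*(-4))*(-3 + ⅓))*(-10) = ((6 + 20)*(-8/3))*(-10) = (26*(-8/3))*(-10) = -208/3*(-10) = 2080/3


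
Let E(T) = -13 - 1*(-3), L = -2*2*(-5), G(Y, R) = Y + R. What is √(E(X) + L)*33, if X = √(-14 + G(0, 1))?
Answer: 33*√10 ≈ 104.36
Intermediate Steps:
G(Y, R) = R + Y
L = 20 (L = -4*(-5) = 20)
X = I*√13 (X = √(-14 + (1 + 0)) = √(-14 + 1) = √(-13) = I*√13 ≈ 3.6056*I)
E(T) = -10 (E(T) = -13 + 3 = -10)
√(E(X) + L)*33 = √(-10 + 20)*33 = √10*33 = 33*√10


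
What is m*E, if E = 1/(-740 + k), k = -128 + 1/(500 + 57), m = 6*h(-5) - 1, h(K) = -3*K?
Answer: -49573/483475 ≈ -0.10253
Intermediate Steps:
m = 89 (m = 6*(-3*(-5)) - 1 = 6*15 - 1 = 90 - 1 = 89)
k = -71295/557 (k = -128 + 1/557 = -71295/557 ≈ -128.00)
E = -557/483475 (E = 1/(-740 - 71295/557) = 1/(-483475/557) = -557/483475 ≈ -0.0011521)
m*E = 89*(-557/483475) = -49573/483475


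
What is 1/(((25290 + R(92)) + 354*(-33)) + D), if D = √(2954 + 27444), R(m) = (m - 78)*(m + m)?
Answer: 8092/130945729 - √30398/261891458 ≈ 6.1131e-5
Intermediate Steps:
R(m) = 2*m*(-78 + m) (R(m) = (-78 + m)*(2*m) = 2*m*(-78 + m))
D = √30398 ≈ 174.35
1/(((25290 + R(92)) + 354*(-33)) + D) = 1/(((25290 + 2*92*(-78 + 92)) + 354*(-33)) + √30398) = 1/(((25290 + 2*92*14) - 11682) + √30398) = 1/(((25290 + 2576) - 11682) + √30398) = 1/((27866 - 11682) + √30398) = 1/(16184 + √30398)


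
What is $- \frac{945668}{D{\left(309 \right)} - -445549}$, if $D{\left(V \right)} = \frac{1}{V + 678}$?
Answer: $- \frac{233343579}{109939216} \approx -2.1225$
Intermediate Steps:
$D{\left(V \right)} = \frac{1}{678 + V}$
$- \frac{945668}{D{\left(309 \right)} - -445549} = - \frac{945668}{\frac{1}{678 + 309} - -445549} = - \frac{945668}{\frac{1}{987} + 445549} = - \frac{945668}{\frac{439756864}{987}} = \left(-945668\right) \frac{987}{439756864} = - \frac{233343579}{109939216}$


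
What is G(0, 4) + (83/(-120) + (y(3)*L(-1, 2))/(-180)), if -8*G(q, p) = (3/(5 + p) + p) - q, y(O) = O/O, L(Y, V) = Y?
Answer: -221/180 ≈ -1.2278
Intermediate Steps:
y(O) = 1
G(q, p) = -3/(8*(5 + p)) - p/8 + q/8 (G(q, p) = -((3/(5 + p) + p) - q)/8 = -((p + 3/(5 + p)) - q)/8 = -(p - q + 3/(5 + p))/8 = -3/(8*(5 + p)) - p/8 + q/8)
G(0, 4) + (83/(-120) + (y(3)*L(-1, 2))/(-180)) = (-3 - 1*4² - 5*4 + 5*0 + 4*0)/(8*(5 + 4)) + (83/(-120) + (1*(-1))/(-180)) = (⅛)*(-3 - 1*16 - 20 + 0 + 0)/9 + (83*(-1/120) - 1*(-1/180)) = (⅛)*(⅑)*(-3 - 16 - 20 + 0 + 0) + (-83/120 + 1/180) = (⅛)*(⅑)*(-39) - 247/360 = -13/24 - 247/360 = -221/180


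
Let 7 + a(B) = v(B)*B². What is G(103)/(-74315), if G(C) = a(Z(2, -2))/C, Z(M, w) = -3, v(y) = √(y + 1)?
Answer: 7/7654445 - 9*I*√2/7654445 ≈ 9.145e-7 - 1.6628e-6*I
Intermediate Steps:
v(y) = √(1 + y)
a(B) = -7 + B²*√(1 + B) (a(B) = -7 + √(1 + B)*B² = -7 + B²*√(1 + B))
G(C) = (-7 + 9*I*√2)/C (G(C) = (-7 + (-3)²*√(1 - 3))/C = (-7 + 9*√(-2))/C = (-7 + 9*(I*√2))/C = (-7 + 9*I*√2)/C)
G(103)/(-74315) = ((-7 + 9*I*√2)/103)/(-74315) = ((-7 + 9*I*√2)/103)*(-1/74315) = (-7/103 + 9*I*√2/103)*(-1/74315) = 7/7654445 - 9*I*√2/7654445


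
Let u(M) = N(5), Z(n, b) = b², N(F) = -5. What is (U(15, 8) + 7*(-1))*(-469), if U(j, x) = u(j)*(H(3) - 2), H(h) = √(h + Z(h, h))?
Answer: -1407 + 4690*√3 ≈ 6716.3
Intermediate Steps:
u(M) = -5
H(h) = √(h + h²)
U(j, x) = 10 - 10*√3 (U(j, x) = -5*(√(3*(1 + 3)) - 2) = -5*(√(3*4) - 2) = -5*(√12 - 2) = -5*(2*√3 - 2) = -5*(-2 + 2*√3) = 10 - 10*√3)
(U(15, 8) + 7*(-1))*(-469) = ((10 - 10*√3) + 7*(-1))*(-469) = ((10 - 10*√3) - 7)*(-469) = (3 - 10*√3)*(-469) = -1407 + 4690*√3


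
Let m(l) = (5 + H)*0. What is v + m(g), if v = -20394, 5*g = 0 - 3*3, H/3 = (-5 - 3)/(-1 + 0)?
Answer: -20394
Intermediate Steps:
H = 24 (H = 3*((-5 - 3)/(-1 + 0)) = 3*(-8/(-1)) = 3*(-8*(-1)) = 3*8 = 24)
g = -9/5 (g = (0 - 3*3)/5 = (0 - 9)/5 = (1/5)*(-9) = -9/5 ≈ -1.8000)
m(l) = 0 (m(l) = (5 + 24)*0 = 29*0 = 0)
v + m(g) = -20394 + 0 = -20394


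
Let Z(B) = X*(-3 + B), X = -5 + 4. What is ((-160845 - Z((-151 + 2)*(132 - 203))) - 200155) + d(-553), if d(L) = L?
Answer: -350977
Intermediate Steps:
X = -1
Z(B) = 3 - B (Z(B) = -(-3 + B) = 3 - B)
((-160845 - Z((-151 + 2)*(132 - 203))) - 200155) + d(-553) = ((-160845 - (3 - (-151 + 2)*(132 - 203))) - 200155) - 553 = ((-160845 - (3 - (-149)*(-71))) - 200155) - 553 = ((-160845 - (3 - 1*10579)) - 200155) - 553 = ((-160845 - (3 - 10579)) - 200155) - 553 = ((-160845 - 1*(-10576)) - 200155) - 553 = ((-160845 + 10576) - 200155) - 553 = (-150269 - 200155) - 553 = -350424 - 553 = -350977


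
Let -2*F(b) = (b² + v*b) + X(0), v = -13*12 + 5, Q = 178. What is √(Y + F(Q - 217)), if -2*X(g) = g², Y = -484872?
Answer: I*√488577 ≈ 698.98*I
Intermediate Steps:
X(g) = -g²/2
v = -151 (v = -156 + 5 = -151)
F(b) = -b²/2 + 151*b/2 (F(b) = -((b² - 151*b) - ½*0²)/2 = -((b² - 151*b) - ½*0)/2 = -((b² - 151*b) + 0)/2 = -(b² - 151*b)/2 = -b²/2 + 151*b/2)
√(Y + F(Q - 217)) = √(-484872 + (178 - 217)*(151 - (178 - 217))/2) = √(-484872 + (½)*(-39)*(151 - 1*(-39))) = √(-484872 + (½)*(-39)*(151 + 39)) = √(-484872 + (½)*(-39)*190) = √(-484872 - 3705) = √(-488577) = I*√488577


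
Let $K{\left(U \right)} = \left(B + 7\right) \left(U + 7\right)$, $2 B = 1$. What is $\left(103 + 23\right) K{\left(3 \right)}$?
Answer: $9450$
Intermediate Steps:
$B = \frac{1}{2}$ ($B = \frac{1}{2} \cdot 1 = \frac{1}{2} \approx 0.5$)
$K{\left(U \right)} = \frac{105}{2} + \frac{15 U}{2}$ ($K{\left(U \right)} = \left(\frac{1}{2} + 7\right) \left(U + 7\right) = \frac{15 \left(7 + U\right)}{2} = \frac{105}{2} + \frac{15 U}{2}$)
$\left(103 + 23\right) K{\left(3 \right)} = \left(103 + 23\right) \left(\frac{105}{2} + \frac{15}{2} \cdot 3\right) = 126 \left(\frac{105}{2} + \frac{45}{2}\right) = 126 \cdot 75 = 9450$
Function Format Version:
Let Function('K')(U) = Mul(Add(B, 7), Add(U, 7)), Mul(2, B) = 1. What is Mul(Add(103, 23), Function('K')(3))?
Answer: 9450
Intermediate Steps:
B = Rational(1, 2) (B = Mul(Rational(1, 2), 1) = Rational(1, 2) ≈ 0.50000)
Function('K')(U) = Add(Rational(105, 2), Mul(Rational(15, 2), U)) (Function('K')(U) = Mul(Add(Rational(1, 2), 7), Add(U, 7)) = Mul(Rational(15, 2), Add(7, U)) = Add(Rational(105, 2), Mul(Rational(15, 2), U)))
Mul(Add(103, 23), Function('K')(3)) = Mul(Add(103, 23), Add(Rational(105, 2), Mul(Rational(15, 2), 3))) = Mul(126, Add(Rational(105, 2), Rational(45, 2))) = Mul(126, 75) = 9450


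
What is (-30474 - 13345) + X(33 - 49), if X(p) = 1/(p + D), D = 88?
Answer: -3154967/72 ≈ -43819.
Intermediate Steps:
X(p) = 1/(88 + p) (X(p) = 1/(p + 88) = 1/(88 + p))
(-30474 - 13345) + X(33 - 49) = (-30474 - 13345) + 1/(88 + (33 - 49)) = -43819 + 1/(88 - 16) = -43819 + 1/72 = -3154967/72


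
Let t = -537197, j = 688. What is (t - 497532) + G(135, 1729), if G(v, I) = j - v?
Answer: -1034176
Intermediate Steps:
G(v, I) = 688 - v
(t - 497532) + G(135, 1729) = (-537197 - 497532) + (688 - 1*135) = -1034729 + (688 - 135) = -1034729 + 553 = -1034176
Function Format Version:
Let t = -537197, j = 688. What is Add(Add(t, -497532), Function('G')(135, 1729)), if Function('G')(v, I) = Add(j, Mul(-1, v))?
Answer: -1034176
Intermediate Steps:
Function('G')(v, I) = Add(688, Mul(-1, v))
Add(Add(t, -497532), Function('G')(135, 1729)) = Add(Add(-537197, -497532), Add(688, Mul(-1, 135))) = Add(-1034729, Add(688, -135)) = Add(-1034729, 553) = -1034176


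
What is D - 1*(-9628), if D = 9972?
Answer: 19600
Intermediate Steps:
D - 1*(-9628) = 9972 - 1*(-9628) = 9972 + 9628 = 19600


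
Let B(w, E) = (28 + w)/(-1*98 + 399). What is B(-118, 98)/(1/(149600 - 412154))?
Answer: 23629860/301 ≈ 78505.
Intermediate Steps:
B(w, E) = 4/43 + w/301 (B(w, E) = (28 + w)/(-98 + 399) = (28 + w)/301 = (28 + w)*(1/301) = 4/43 + w/301)
B(-118, 98)/(1/(149600 - 412154)) = (4/43 + (1/301)*(-118))/(1/(149600 - 412154)) = (4/43 - 118/301)/(1/(-262554)) = -90/(301*(-1/262554)) = -90/301*(-262554) = 23629860/301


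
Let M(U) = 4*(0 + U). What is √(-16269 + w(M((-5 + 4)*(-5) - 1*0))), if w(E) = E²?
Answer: I*√15869 ≈ 125.97*I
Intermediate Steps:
M(U) = 4*U
√(-16269 + w(M((-5 + 4)*(-5) - 1*0))) = √(-16269 + (4*((-5 + 4)*(-5) - 1*0))²) = √(-16269 + (4*(-1*(-5) + 0))²) = √(-16269 + (4*(5 + 0))²) = √(-16269 + (4*5)²) = √(-16269 + 20²) = √(-16269 + 400) = √(-15869) = I*√15869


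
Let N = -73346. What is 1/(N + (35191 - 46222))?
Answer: -1/84377 ≈ -1.1852e-5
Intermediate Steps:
1/(N + (35191 - 46222)) = 1/(-73346 + (35191 - 46222)) = 1/(-73346 - 11031) = 1/(-84377) = -1/84377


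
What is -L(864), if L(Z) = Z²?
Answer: -746496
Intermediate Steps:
-L(864) = -1*864² = -1*746496 = -746496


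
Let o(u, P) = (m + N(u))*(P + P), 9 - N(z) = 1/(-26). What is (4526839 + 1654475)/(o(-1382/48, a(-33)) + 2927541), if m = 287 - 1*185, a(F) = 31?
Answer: 40178541/19073765 ≈ 2.1065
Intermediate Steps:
N(z) = 235/26 (N(z) = 9 - 1/(-26) = 9 - 1*(-1/26) = 9 + 1/26 = 235/26)
m = 102 (m = 287 - 185 = 102)
o(u, P) = 2887*P/13 (o(u, P) = (102 + 235/26)*(P + P) = 2887*(2*P)/26 = 2887*P/13)
(4526839 + 1654475)/(o(-1382/48, a(-33)) + 2927541) = (4526839 + 1654475)/((2887/13)*31 + 2927541) = 6181314/(89497/13 + 2927541) = 6181314/(38147530/13) = 6181314*(13/38147530) = 40178541/19073765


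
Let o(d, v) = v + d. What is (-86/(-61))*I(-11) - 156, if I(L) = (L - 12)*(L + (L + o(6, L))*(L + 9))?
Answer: -51054/61 ≈ -836.95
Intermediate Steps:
o(d, v) = d + v
I(L) = (-12 + L)*(L + (6 + 2*L)*(9 + L)) (I(L) = (L - 12)*(L + (L + (6 + L))*(L + 9)) = (-12 + L)*(L + (6 + 2*L)*(9 + L)))
(-86/(-61))*I(-11) - 156 = (-86/(-61))*(-648 + (-11)² - 246*(-11) + 2*(-11)³) - 156 = (-86*(-1/61))*(-648 + 121 + 2706 + 2*(-1331)) - 156 = 86*(-648 + 121 + 2706 - 2662)/61 - 156 = (86/61)*(-483) - 156 = -41538/61 - 156 = -51054/61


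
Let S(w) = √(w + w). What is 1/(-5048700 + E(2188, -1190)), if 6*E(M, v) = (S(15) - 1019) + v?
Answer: -181766454/917751216659251 - 6*√30/917751216659251 ≈ -1.9806e-7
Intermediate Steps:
S(w) = √2*√w (S(w) = √(2*w) = √2*√w)
E(M, v) = -1019/6 + v/6 + √30/6 (E(M, v) = ((√2*√15 - 1019) + v)/6 = ((√30 - 1019) + v)/6 = ((-1019 + √30) + v)/6 = (-1019 + v + √30)/6 = -1019/6 + v/6 + √30/6)
1/(-5048700 + E(2188, -1190)) = 1/(-5048700 + (-1019/6 + (⅙)*(-1190) + √30/6)) = 1/(-5048700 + (-1019/6 - 595/3 + √30/6)) = 1/(-5048700 + (-2209/6 + √30/6)) = 1/(-30294409/6 + √30/6)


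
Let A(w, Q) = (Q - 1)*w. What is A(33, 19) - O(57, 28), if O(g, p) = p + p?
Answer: 538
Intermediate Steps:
A(w, Q) = w*(-1 + Q) (A(w, Q) = (-1 + Q)*w = w*(-1 + Q))
O(g, p) = 2*p
A(33, 19) - O(57, 28) = 33*(-1 + 19) - 2*28 = 33*18 - 1*56 = 594 - 56 = 538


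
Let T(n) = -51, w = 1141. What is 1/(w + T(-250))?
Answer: 1/1090 ≈ 0.00091743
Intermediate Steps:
1/(w + T(-250)) = 1/(1141 - 51) = 1/1090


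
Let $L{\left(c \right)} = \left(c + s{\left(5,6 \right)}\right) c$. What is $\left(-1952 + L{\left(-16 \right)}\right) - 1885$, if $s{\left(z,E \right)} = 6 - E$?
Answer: $-3581$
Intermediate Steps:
$L{\left(c \right)} = c^{2}$ ($L{\left(c \right)} = \left(c + \left(6 - 6\right)\right) c = \left(c + 0\right) c = c c = c^{2}$)
$\left(-1952 + L{\left(-16 \right)}\right) - 1885 = \left(-1952 + \left(-16\right)^{2}\right) - 1885 = \left(-1952 + 256\right) - 1885 = -1696 - 1885 = -3581$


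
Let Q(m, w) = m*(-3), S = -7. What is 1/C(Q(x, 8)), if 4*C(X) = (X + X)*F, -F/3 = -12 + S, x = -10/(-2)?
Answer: -2/855 ≈ -0.0023392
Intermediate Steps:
x = 5 (x = -10*(-½) = 5)
F = 57 (F = -3*(-12 - 7) = -3*(-19) = 57)
Q(m, w) = -3*m
C(X) = 57*X/2 (C(X) = ((X + X)*57)/4 = ((2*X)*57)/4 = (114*X)/4 = 57*X/2)
1/C(Q(x, 8)) = 1/(57*(-3*5)/2) = 1/((57/2)*(-15)) = 1/(-855/2) = -2/855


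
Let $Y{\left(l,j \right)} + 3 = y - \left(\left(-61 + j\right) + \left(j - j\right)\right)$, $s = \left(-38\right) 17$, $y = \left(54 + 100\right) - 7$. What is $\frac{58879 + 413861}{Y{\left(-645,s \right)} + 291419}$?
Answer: $\frac{47274}{29227} \approx 1.6175$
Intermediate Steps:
$y = 147$ ($y = 154 - 7 = 147$)
$s = -646$
$Y{\left(l,j \right)} = 205 - j$ ($Y{\left(l,j \right)} = -3 - \left(-208 + j\right) = 205 - j$)
$\frac{58879 + 413861}{Y{\left(-645,s \right)} + 291419} = \frac{58879 + 413861}{\left(205 - -646\right) + 291419} = \frac{472740}{\left(205 + 646\right) + 291419} = \frac{472740}{851 + 291419} = \frac{472740}{292270} = 472740 \cdot \frac{1}{292270} = \frac{47274}{29227}$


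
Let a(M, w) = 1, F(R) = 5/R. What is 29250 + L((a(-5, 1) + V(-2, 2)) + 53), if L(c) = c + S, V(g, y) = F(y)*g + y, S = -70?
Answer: 29231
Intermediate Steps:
V(g, y) = y + 5*g/y (V(g, y) = (5/y)*g + y = 5*g/y + y = y + 5*g/y)
L(c) = -70 + c (L(c) = c - 70 = -70 + c)
29250 + L((a(-5, 1) + V(-2, 2)) + 53) = 29250 + (-70 + ((1 + (2 + 5*(-2)/2)) + 53)) = 29250 + (-70 + ((1 + (2 + 5*(-2)*(½))) + 53)) = 29250 + (-70 + ((1 + (2 - 5)) + 53)) = 29250 + (-70 + ((1 - 3) + 53)) = 29250 + (-70 + (-2 + 53)) = 29250 + (-70 + 51) = 29250 - 19 = 29231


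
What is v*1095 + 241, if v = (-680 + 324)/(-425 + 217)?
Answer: 109987/52 ≈ 2115.1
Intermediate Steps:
v = 89/52 (v = -356/(-208) = -356*(-1/208) = 89/52 ≈ 1.7115)
v*1095 + 241 = (89/52)*1095 + 241 = 97455/52 + 241 = 109987/52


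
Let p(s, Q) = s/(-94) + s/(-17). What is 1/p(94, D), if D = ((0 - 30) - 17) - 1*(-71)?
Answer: -17/111 ≈ -0.15315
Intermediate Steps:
D = 24 (D = (-30 - 17) + 71 = -47 + 71 = 24)
p(s, Q) = -111*s/1598 (p(s, Q) = s*(-1/94) + s*(-1/17) = -s/94 - s/17 = -111*s/1598)
1/p(94, D) = 1/(-111/1598*94) = 1/(-111/17) = -17/111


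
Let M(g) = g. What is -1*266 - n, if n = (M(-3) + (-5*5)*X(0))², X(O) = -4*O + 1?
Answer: -1050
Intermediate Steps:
X(O) = 1 - 4*O
n = 784 (n = (-3 + (-5*5)*(1 - 4*0))² = (-3 - 25*(1 + 0))² = (-3 - 25*1)² = (-3 - 25)² = (-28)² = 784)
-1*266 - n = -1*266 - 1*784 = -266 - 784 = -1050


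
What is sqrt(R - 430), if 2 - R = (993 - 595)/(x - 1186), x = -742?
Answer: I*sqrt(99386713)/482 ≈ 20.683*I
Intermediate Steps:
R = 2127/964 (R = 2 - (993 - 595)/(-742 - 1186) = 2 - 398/(-1928) = 2 - 398*(-1)/1928 = 2 - 1*(-199/964) = 2 + 199/964 = 2127/964 ≈ 2.2064)
sqrt(R - 430) = sqrt(2127/964 - 430) = sqrt(-412393/964) = I*sqrt(99386713)/482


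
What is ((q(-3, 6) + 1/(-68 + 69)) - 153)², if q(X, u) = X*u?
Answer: 28900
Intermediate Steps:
((q(-3, 6) + 1/(-68 + 69)) - 153)² = ((-3*6 + 1/(-68 + 69)) - 153)² = ((-18 + 1/1) - 153)² = ((-18 + 1) - 153)² = (-17 - 153)² = (-170)² = 28900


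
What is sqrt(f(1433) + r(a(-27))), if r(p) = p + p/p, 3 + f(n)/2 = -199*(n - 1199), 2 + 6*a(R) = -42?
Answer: I*sqrt(838299)/3 ≈ 305.2*I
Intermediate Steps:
a(R) = -22/3 (a(R) = -1/3 + (1/6)*(-42) = -1/3 - 7 = -22/3)
f(n) = 477196 - 398*n (f(n) = -6 + 2*(-199*(n - 1199)) = -6 + 2*(-199*(-1199 + n)) = -6 + 2*(238601 - 199*n) = -6 + (477202 - 398*n) = 477196 - 398*n)
r(p) = 1 + p (r(p) = p + 1 = 1 + p)
sqrt(f(1433) + r(a(-27))) = sqrt((477196 - 398*1433) + (1 - 22/3)) = sqrt((477196 - 570334) - 19/3) = sqrt(-93138 - 19/3) = sqrt(-279433/3) = I*sqrt(838299)/3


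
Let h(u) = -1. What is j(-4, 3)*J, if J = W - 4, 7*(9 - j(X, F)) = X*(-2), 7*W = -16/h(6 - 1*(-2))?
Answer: -660/49 ≈ -13.469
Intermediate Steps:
W = 16/7 (W = (-16/(-1))/7 = (-16*(-1))/7 = (⅐)*16 = 16/7 ≈ 2.2857)
j(X, F) = 9 + 2*X/7 (j(X, F) = 9 - X*(-2)/7 = 9 - (-2)*X/7 = 9 + 2*X/7)
J = -12/7 (J = 16/7 - 4 = -12/7 ≈ -1.7143)
j(-4, 3)*J = (9 + (2/7)*(-4))*(-12/7) = (9 - 8/7)*(-12/7) = (55/7)*(-12/7) = -660/49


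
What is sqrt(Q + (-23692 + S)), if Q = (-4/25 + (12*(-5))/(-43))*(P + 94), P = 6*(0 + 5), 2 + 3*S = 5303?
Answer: 7*I*sqrt(20538821)/215 ≈ 147.55*I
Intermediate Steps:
S = 1767 (S = -2/3 + (1/3)*5303 = -2/3 + 5303/3 = 1767)
P = 30 (P = 6*5 = 30)
Q = 164672/1075 (Q = (-4/25 + (12*(-5))/(-43))*(30 + 94) = (-4*1/25 - 60*(-1/43))*124 = (-4/25 + 60/43)*124 = (1328/1075)*124 = 164672/1075 ≈ 153.18)
sqrt(Q + (-23692 + S)) = sqrt(164672/1075 + (-23692 + 1767)) = sqrt(164672/1075 - 21925) = sqrt(-23404703/1075) = 7*I*sqrt(20538821)/215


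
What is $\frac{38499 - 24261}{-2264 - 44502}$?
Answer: $- \frac{7119}{23383} \approx -0.30445$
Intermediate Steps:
$\frac{38499 - 24261}{-2264 - 44502} = \frac{14238}{-46766} = 14238 \left(- \frac{1}{46766}\right) = - \frac{7119}{23383}$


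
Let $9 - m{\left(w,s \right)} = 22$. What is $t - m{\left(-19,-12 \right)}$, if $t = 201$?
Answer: $214$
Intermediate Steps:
$m{\left(w,s \right)} = -13$ ($m{\left(w,s \right)} = 9 - 22 = -13$)
$t - m{\left(-19,-12 \right)} = 201 - -13 = 201 + 13 = 214$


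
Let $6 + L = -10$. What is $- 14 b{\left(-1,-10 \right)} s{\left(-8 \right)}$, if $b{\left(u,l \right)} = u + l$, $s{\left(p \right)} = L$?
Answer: $-2464$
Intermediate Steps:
$L = -16$ ($L = -6 - 10 = -16$)
$s{\left(p \right)} = -16$
$b{\left(u,l \right)} = l + u$
$- 14 b{\left(-1,-10 \right)} s{\left(-8 \right)} = - 14 \left(-10 - 1\right) \left(-16\right) = \left(-14\right) \left(-11\right) \left(-16\right) = 154 \left(-16\right) = -2464$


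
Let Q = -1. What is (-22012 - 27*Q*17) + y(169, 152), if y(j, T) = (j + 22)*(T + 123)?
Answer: 30972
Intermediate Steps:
y(j, T) = (22 + j)*(123 + T)
(-22012 - 27*Q*17) + y(169, 152) = (-22012 - 27*(-1)*17) + (2706 + 22*152 + 123*169 + 152*169) = (-22012 + 27*17) + (2706 + 3344 + 20787 + 25688) = (-22012 + 459) + 52525 = -21553 + 52525 = 30972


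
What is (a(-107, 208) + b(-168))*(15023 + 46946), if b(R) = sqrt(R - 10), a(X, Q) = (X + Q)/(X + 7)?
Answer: -6258869/100 + 61969*I*sqrt(178) ≈ -62589.0 + 8.2677e+5*I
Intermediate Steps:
a(X, Q) = (Q + X)/(7 + X)
b(R) = sqrt(-10 + R)
(a(-107, 208) + b(-168))*(15023 + 46946) = ((208 - 107)/(7 - 107) + sqrt(-10 - 168))*(15023 + 46946) = (101/(-100) + sqrt(-178))*61969 = (-1/100*101 + I*sqrt(178))*61969 = (-101/100 + I*sqrt(178))*61969 = -6258869/100 + 61969*I*sqrt(178)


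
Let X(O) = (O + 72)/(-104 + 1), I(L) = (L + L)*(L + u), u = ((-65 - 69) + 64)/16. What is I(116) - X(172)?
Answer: 2667635/103 ≈ 25899.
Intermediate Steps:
u = -35/8 (u = (-134 + 64)*(1/16) = -70*1/16 = -35/8 ≈ -4.3750)
I(L) = 2*L*(-35/8 + L) (I(L) = (L + L)*(L - 35/8) = (2*L)*(-35/8 + L) = 2*L*(-35/8 + L))
X(O) = -72/103 - O/103 (X(O) = (72 + O)/(-103) = (72 + O)*(-1/103) = -72/103 - O/103)
I(116) - X(172) = (1/4)*116*(-35 + 8*116) - (-72/103 - 1/103*172) = (1/4)*116*(-35 + 928) - (-72/103 - 172/103) = (1/4)*116*893 - 1*(-244/103) = 25897 + 244/103 = 2667635/103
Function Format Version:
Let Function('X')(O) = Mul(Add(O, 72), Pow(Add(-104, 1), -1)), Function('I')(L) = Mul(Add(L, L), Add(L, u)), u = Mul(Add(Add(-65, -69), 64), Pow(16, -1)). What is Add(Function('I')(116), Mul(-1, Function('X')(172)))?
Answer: Rational(2667635, 103) ≈ 25899.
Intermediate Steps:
u = Rational(-35, 8) (u = Mul(Add(-134, 64), Rational(1, 16)) = Mul(-70, Rational(1, 16)) = Rational(-35, 8) ≈ -4.3750)
Function('I')(L) = Mul(2, L, Add(Rational(-35, 8), L)) (Function('I')(L) = Mul(Add(L, L), Add(L, Rational(-35, 8))) = Mul(Mul(2, L), Add(Rational(-35, 8), L)) = Mul(2, L, Add(Rational(-35, 8), L)))
Function('X')(O) = Add(Rational(-72, 103), Mul(Rational(-1, 103), O)) (Function('X')(O) = Mul(Add(72, O), Pow(-103, -1)) = Mul(Add(72, O), Rational(-1, 103)) = Add(Rational(-72, 103), Mul(Rational(-1, 103), O)))
Add(Function('I')(116), Mul(-1, Function('X')(172))) = Add(Mul(Rational(1, 4), 116, Add(-35, Mul(8, 116))), Mul(-1, Add(Rational(-72, 103), Mul(Rational(-1, 103), 172)))) = Add(Mul(Rational(1, 4), 116, Add(-35, 928)), Mul(-1, Add(Rational(-72, 103), Rational(-172, 103)))) = Add(Mul(Rational(1, 4), 116, 893), Mul(-1, Rational(-244, 103))) = Add(25897, Rational(244, 103)) = Rational(2667635, 103)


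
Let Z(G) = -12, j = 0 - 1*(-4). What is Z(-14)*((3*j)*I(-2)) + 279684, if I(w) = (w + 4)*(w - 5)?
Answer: 281700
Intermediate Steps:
j = 4 (j = 0 + 4 = 4)
I(w) = (-5 + w)*(4 + w) (I(w) = (4 + w)*(-5 + w) = (-5 + w)*(4 + w))
Z(-14)*((3*j)*I(-2)) + 279684 = -12*3*4*(-20 + (-2)**2 - 1*(-2)) + 279684 = -144*(-20 + 4 + 2) + 279684 = -144*(-14) + 279684 = -12*(-168) + 279684 = 2016 + 279684 = 281700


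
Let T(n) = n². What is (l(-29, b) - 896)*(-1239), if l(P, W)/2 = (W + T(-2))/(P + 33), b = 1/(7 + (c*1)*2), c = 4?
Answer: 11076247/10 ≈ 1.1076e+6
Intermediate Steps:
b = 1/15 (b = 1/(7 + (4*1)*2) = 1/(7 + 4*2) = 1/(7 + 8) = 1/15 ≈ 0.066667)
l(P, W) = 2*(4 + W)/(33 + P) (l(P, W) = 2*((W + (-2)²)/(P + 33)) = 2*((W + 4)/(33 + P)) = 2*((4 + W)/(33 + P)) = 2*(4 + W)/(33 + P))
(l(-29, b) - 896)*(-1239) = (2*(4 + 1/15)/(33 - 29) - 896)*(-1239) = (2*(61/15)/4 - 896)*(-1239) = (2*(¼)*(61/15) - 896)*(-1239) = (61/30 - 896)*(-1239) = -26819/30*(-1239) = 11076247/10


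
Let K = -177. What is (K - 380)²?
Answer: 310249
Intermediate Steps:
(K - 380)² = (-177 - 380)² = (-557)² = 310249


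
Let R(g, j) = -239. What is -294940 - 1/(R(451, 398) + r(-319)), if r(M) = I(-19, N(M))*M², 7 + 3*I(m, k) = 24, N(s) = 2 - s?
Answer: -510016146803/1729220 ≈ -2.9494e+5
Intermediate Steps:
I(m, k) = 17/3 (I(m, k) = -7/3 + (⅓)*24 = -7/3 + 8 = 17/3)
r(M) = 17*M²/3
-294940 - 1/(R(451, 398) + r(-319)) = -294940 - 1/(-239 + (17/3)*(-319)²) = -294940 - 1/(-239 + (17/3)*101761) = -294940 - 1/(-239 + 1729937/3) = -294940 - 1/1729220/3 = -294940 - 1*3/1729220 = -294940 - 3/1729220 = -510016146803/1729220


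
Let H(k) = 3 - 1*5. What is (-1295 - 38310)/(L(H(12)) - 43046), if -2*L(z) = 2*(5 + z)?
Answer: 39605/43049 ≈ 0.92000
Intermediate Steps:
H(k) = -2 (H(k) = 3 - 5 = -2)
L(z) = -5 - z (L(z) = -(5 + z) = -(10 + 2*z)/2 = -5 - z)
(-1295 - 38310)/(L(H(12)) - 43046) = (-1295 - 38310)/((-5 - 1*(-2)) - 43046) = -39605/((-5 + 2) - 43046) = -39605/(-3 - 43046) = -39605/(-43049) = -39605*(-1/43049) = 39605/43049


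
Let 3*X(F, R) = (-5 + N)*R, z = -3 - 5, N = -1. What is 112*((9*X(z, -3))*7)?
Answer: 42336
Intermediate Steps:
z = -8
X(F, R) = -2*R (X(F, R) = ((-5 - 1)*R)/3 = (-6*R)/3 = -2*R)
112*((9*X(z, -3))*7) = 112*((9*(-2*(-3)))*7) = 112*((9*6)*7) = 112*(54*7) = 112*378 = 42336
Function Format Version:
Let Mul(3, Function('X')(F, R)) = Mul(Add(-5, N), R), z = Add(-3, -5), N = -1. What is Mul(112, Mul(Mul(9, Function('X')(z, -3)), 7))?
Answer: 42336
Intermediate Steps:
z = -8
Function('X')(F, R) = Mul(-2, R) (Function('X')(F, R) = Mul(Rational(1, 3), Mul(Add(-5, -1), R)) = Mul(Rational(1, 3), Mul(-6, R)) = Mul(-2, R))
Mul(112, Mul(Mul(9, Function('X')(z, -3)), 7)) = Mul(112, Mul(Mul(9, Mul(-2, -3)), 7)) = Mul(112, Mul(Mul(9, 6), 7)) = Mul(112, Mul(54, 7)) = Mul(112, 378) = 42336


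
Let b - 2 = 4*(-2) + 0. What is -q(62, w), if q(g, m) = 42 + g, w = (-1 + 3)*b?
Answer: -104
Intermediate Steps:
b = -6 (b = 2 + (4*(-2) + 0) = 2 + (-8 + 0) = 2 - 8 = -6)
w = -12 (w = (-1 + 3)*(-6) = 2*(-6) = -12)
-q(62, w) = -(42 + 62) = -1*104 = -104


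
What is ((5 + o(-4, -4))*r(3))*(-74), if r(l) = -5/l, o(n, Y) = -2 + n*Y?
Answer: 7030/3 ≈ 2343.3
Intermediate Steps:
o(n, Y) = -2 + Y*n
((5 + o(-4, -4))*r(3))*(-74) = ((5 + (-2 - 4*(-4)))*(-5/3))*(-74) = ((5 + (-2 + 16))*(-5*⅓))*(-74) = ((5 + 14)*(-5/3))*(-74) = (19*(-5/3))*(-74) = -95/3*(-74) = 7030/3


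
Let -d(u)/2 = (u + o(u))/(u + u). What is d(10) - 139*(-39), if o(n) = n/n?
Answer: 54199/10 ≈ 5419.9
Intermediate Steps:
o(n) = 1
d(u) = -(1 + u)/u (d(u) = -2*(u + 1)/(u + u) = -2*(1 + u)/(2*u) = -2*(1 + u)*1/(2*u) = -(1 + u)/u)
d(10) - 139*(-39) = (-1 - 1*10)/10 - 139*(-39) = (-1 - 10)/10 + 5421 = (1/10)*(-11) + 5421 = -11/10 + 5421 = 54199/10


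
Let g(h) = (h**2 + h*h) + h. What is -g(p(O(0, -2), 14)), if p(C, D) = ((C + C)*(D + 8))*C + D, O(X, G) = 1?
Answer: -6786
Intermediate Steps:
p(C, D) = D + 2*C**2*(8 + D) (p(C, D) = ((2*C)*(8 + D))*C + D = (2*C*(8 + D))*C + D = 2*C**2*(8 + D) + D = D + 2*C**2*(8 + D))
g(h) = h + 2*h**2 (g(h) = (h**2 + h**2) + h = 2*h**2 + h = h + 2*h**2)
-g(p(O(0, -2), 14)) = -(14 + 16*1**2 + 2*14*1**2)*(1 + 2*(14 + 16*1**2 + 2*14*1**2)) = -(14 + 16*1 + 2*14*1)*(1 + 2*(14 + 16*1 + 2*14*1)) = -(14 + 16 + 28)*(1 + 2*(14 + 16 + 28)) = -58*(1 + 2*58) = -58*(1 + 116) = -58*117 = -1*6786 = -6786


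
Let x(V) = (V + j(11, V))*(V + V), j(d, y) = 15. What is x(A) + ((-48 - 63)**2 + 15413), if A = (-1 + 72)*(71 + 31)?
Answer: 105138122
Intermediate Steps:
A = 7242 (A = 71*102 = 7242)
x(V) = 2*V*(15 + V) (x(V) = (V + 15)*(V + V) = (15 + V)*(2*V) = 2*V*(15 + V))
x(A) + ((-48 - 63)**2 + 15413) = 2*7242*(15 + 7242) + ((-48 - 63)**2 + 15413) = 2*7242*7257 + ((-111)**2 + 15413) = 105110388 + (12321 + 15413) = 105110388 + 27734 = 105138122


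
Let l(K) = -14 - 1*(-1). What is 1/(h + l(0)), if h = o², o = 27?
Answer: 1/716 ≈ 0.0013966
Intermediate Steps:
l(K) = -13 (l(K) = -14 + 1 = -13)
h = 729 (h = 27² = 729)
1/(h + l(0)) = 1/(729 - 13) = 1/716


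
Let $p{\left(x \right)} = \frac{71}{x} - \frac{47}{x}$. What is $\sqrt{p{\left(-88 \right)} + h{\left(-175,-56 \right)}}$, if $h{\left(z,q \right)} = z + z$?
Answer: $\frac{i \sqrt{42383}}{11} \approx 18.716 i$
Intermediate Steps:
$p{\left(x \right)} = \frac{24}{x}$
$h{\left(z,q \right)} = 2 z$
$\sqrt{p{\left(-88 \right)} + h{\left(-175,-56 \right)}} = \sqrt{\frac{24}{-88} + 2 \left(-175\right)} = \sqrt{24 \left(- \frac{1}{88}\right) - 350} = \sqrt{- \frac{3}{11} - 350} = \sqrt{- \frac{3853}{11}} = \frac{i \sqrt{42383}}{11}$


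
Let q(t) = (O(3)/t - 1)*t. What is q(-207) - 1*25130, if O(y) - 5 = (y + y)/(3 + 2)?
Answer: -124584/5 ≈ -24917.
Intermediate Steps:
O(y) = 5 + 2*y/5 (O(y) = 5 + (y + y)/(3 + 2) = 5 + (2*y)/5 = 5 + (2*y)*(1/5) = 5 + 2*y/5)
q(t) = t*(-1 + 31/(5*t)) (q(t) = ((5 + (2/5)*3)/t - 1)*t = ((5 + 6/5)/t - 1)*t = (31/(5*t) - 1)*t = (-1 + 31/(5*t))*t = t*(-1 + 31/(5*t)))
q(-207) - 1*25130 = (31/5 - 1*(-207)) - 1*25130 = (31/5 + 207) - 25130 = 1066/5 - 25130 = -124584/5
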